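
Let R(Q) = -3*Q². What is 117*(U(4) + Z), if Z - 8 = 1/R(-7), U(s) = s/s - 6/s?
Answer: 85917/98 ≈ 876.70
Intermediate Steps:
U(s) = 1 - 6/s
Z = 1175/147 (Z = 8 + 1/(-3*(-7)²) = 8 + 1/(-3*49) = 8 + 1/(-147) = 8 - 1/147 = 1175/147 ≈ 7.9932)
117*(U(4) + Z) = 117*((-6 + 4)/4 + 1175/147) = 117*((¼)*(-2) + 1175/147) = 117*(-½ + 1175/147) = 117*(2203/294) = 85917/98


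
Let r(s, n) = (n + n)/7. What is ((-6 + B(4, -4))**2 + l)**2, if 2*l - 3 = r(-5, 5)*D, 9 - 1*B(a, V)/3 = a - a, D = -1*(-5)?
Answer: 39000025/196 ≈ 1.9898e+5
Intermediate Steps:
D = 5
r(s, n) = 2*n/7 (r(s, n) = (2*n)*(1/7) = 2*n/7)
B(a, V) = 27 (B(a, V) = 27 - 3*(a - a) = 27 - 3*0 = 27 + 0 = 27)
l = 71/14 (l = 3/2 + (((2/7)*5)*5)/2 = 3/2 + ((10/7)*5)/2 = 3/2 + (1/2)*(50/7) = 3/2 + 25/7 = 71/14 ≈ 5.0714)
((-6 + B(4, -4))**2 + l)**2 = ((-6 + 27)**2 + 71/14)**2 = (21**2 + 71/14)**2 = (441 + 71/14)**2 = (6245/14)**2 = 39000025/196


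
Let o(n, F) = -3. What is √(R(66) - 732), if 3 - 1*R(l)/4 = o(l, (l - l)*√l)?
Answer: 2*I*√177 ≈ 26.608*I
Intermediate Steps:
R(l) = 24 (R(l) = 12 - 4*(-3) = 12 + 12 = 24)
√(R(66) - 732) = √(24 - 732) = √(-708) = 2*I*√177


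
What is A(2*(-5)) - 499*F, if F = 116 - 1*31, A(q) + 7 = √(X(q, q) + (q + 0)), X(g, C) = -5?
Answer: -42422 + I*√15 ≈ -42422.0 + 3.873*I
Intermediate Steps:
A(q) = -7 + √(-5 + q) (A(q) = -7 + √(-5 + (q + 0)) = -7 + √(-5 + q))
F = 85 (F = 116 - 31 = 85)
A(2*(-5)) - 499*F = (-7 + √(-5 + 2*(-5))) - 499*85 = (-7 + √(-5 - 10)) - 42415 = (-7 + √(-15)) - 42415 = (-7 + I*√15) - 42415 = -42422 + I*√15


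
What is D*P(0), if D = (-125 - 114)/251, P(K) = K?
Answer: 0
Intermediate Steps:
D = -239/251 (D = -239*1/251 = -239/251 ≈ -0.95219)
D*P(0) = -239/251*0 = 0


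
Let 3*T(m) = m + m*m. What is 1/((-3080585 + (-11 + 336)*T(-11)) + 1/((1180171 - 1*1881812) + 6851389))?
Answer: -2049916/6290512315193 ≈ -3.2587e-7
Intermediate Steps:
T(m) = m/3 + m²/3 (T(m) = (m + m*m)/3 = (m + m²)/3 = m/3 + m²/3)
1/((-3080585 + (-11 + 336)*T(-11)) + 1/((1180171 - 1*1881812) + 6851389)) = 1/((-3080585 + (-11 + 336)*((⅓)*(-11)*(1 - 11))) + 1/((1180171 - 1*1881812) + 6851389)) = 1/((-3080585 + 325*((⅓)*(-11)*(-10))) + 1/((1180171 - 1881812) + 6851389)) = 1/((-3080585 + 325*(110/3)) + 1/(-701641 + 6851389)) = 1/((-3080585 + 35750/3) + 1/6149748) = 1/(-9206005/3 + 1/6149748) = 1/(-6290512315193/2049916) = -2049916/6290512315193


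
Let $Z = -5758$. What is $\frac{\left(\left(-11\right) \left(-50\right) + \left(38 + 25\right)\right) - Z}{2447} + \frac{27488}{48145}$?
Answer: $\frac{373994931}{117810815} \approx 3.1745$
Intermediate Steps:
$\frac{\left(\left(-11\right) \left(-50\right) + \left(38 + 25\right)\right) - Z}{2447} + \frac{27488}{48145} = \frac{\left(\left(-11\right) \left(-50\right) + \left(38 + 25\right)\right) - -5758}{2447} + \frac{27488}{48145} = \left(\left(550 + 63\right) + 5758\right) \frac{1}{2447} + 27488 \cdot \frac{1}{48145} = \left(613 + 5758\right) \frac{1}{2447} + \frac{27488}{48145} = 6371 \cdot \frac{1}{2447} + \frac{27488}{48145} = \frac{6371}{2447} + \frac{27488}{48145} = \frac{373994931}{117810815}$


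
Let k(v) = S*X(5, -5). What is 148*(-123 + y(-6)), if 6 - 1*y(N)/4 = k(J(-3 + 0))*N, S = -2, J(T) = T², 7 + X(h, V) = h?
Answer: -444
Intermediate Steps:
X(h, V) = -7 + h
k(v) = 4 (k(v) = -2*(-7 + 5) = -2*(-2) = 4)
y(N) = 24 - 16*N
148*(-123 + y(-6)) = 148*(-123 + (24 - 16*(-6))) = 148*(-123 + (24 + 96)) = 148*(-123 + 120) = 148*(-3) = -444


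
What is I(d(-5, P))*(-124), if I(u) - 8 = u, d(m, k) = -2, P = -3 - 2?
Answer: -744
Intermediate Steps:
P = -5
I(u) = 8 + u
I(d(-5, P))*(-124) = (8 - 2)*(-124) = 6*(-124) = -744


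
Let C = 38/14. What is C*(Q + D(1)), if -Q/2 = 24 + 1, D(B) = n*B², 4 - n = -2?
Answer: -836/7 ≈ -119.43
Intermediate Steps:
n = 6 (n = 4 - 1*(-2) = 4 + 2 = 6)
D(B) = 6*B²
Q = -50 (Q = -2*(24 + 1) = -2*25 = -50)
C = 19/7 (C = 38*(1/14) = 19/7 ≈ 2.7143)
C*(Q + D(1)) = 19*(-50 + 6*1²)/7 = 19*(-50 + 6*1)/7 = 19*(-50 + 6)/7 = (19/7)*(-44) = -836/7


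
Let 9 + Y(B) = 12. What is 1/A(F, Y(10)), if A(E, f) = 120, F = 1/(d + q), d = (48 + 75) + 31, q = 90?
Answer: 1/120 ≈ 0.0083333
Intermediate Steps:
d = 154 (d = 123 + 31 = 154)
Y(B) = 3 (Y(B) = -9 + 12 = 3)
F = 1/244 (F = 1/(154 + 90) = 1/244 ≈ 0.0040984)
1/A(F, Y(10)) = 1/120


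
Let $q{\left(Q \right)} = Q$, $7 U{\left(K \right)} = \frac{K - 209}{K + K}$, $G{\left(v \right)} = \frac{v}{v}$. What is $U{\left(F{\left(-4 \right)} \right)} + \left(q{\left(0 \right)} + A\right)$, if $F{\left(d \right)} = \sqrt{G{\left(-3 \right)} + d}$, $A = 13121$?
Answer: $\frac{183695}{14} + \frac{209 i \sqrt{3}}{42} \approx 13121.0 + 8.619 i$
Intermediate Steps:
$G{\left(v \right)} = 1$
$F{\left(d \right)} = \sqrt{1 + d}$
$U{\left(K \right)} = \frac{-209 + K}{14 K}$ ($U{\left(K \right)} = \frac{\left(K - 209\right) \frac{1}{K + K}}{7} = \frac{\left(-209 + K\right) \frac{1}{2 K}}{7} = \frac{\frac{1}{2} \frac{1}{K} \left(-209 + K\right)}{7} = \frac{-209 + K}{14 K}$)
$U{\left(F{\left(-4 \right)} \right)} + \left(q{\left(0 \right)} + A\right) = \frac{-209 + \sqrt{1 - 4}}{14 \sqrt{1 - 4}} + \left(0 + 13121\right) = \frac{-209 + \sqrt{-3}}{14 \sqrt{-3}} + 13121 = \frac{-209 + i \sqrt{3}}{14 i \sqrt{3}} + 13121 = \frac{- \frac{i \sqrt{3}}{3} \left(-209 + i \sqrt{3}\right)}{14} + 13121 = - \frac{i \sqrt{3} \left(-209 + i \sqrt{3}\right)}{42} + 13121 = 13121 - \frac{i \sqrt{3} \left(-209 + i \sqrt{3}\right)}{42}$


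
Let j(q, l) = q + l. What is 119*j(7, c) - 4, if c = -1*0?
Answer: 829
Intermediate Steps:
c = 0
j(q, l) = l + q
119*j(7, c) - 4 = 119*(0 + 7) - 4 = 119*7 - 4 = 833 - 4 = 829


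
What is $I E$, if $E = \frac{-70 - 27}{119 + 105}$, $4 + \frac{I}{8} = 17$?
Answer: $- \frac{1261}{28} \approx -45.036$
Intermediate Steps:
$I = 104$ ($I = -32 + 8 \cdot 17 = -32 + 136 = 104$)
$E = - \frac{97}{224} \approx -0.43304$
$I E = 104 \left(- \frac{97}{224}\right) = - \frac{1261}{28}$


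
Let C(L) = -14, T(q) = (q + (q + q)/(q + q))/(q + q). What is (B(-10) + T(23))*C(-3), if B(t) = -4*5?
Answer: 6272/23 ≈ 272.70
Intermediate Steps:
T(q) = (1 + q)/(2*q) (T(q) = (q + (2*q)/((2*q)))/((2*q)) = (q + (2*q)*(1/(2*q)))*(1/(2*q)) = (q + 1)*(1/(2*q)) = (1 + q)*(1/(2*q)) = (1 + q)/(2*q))
B(t) = -20
(B(-10) + T(23))*C(-3) = (-20 + (½)*(1 + 23)/23)*(-14) = (-20 + (½)*(1/23)*24)*(-14) = (-20 + 12/23)*(-14) = -448/23*(-14) = 6272/23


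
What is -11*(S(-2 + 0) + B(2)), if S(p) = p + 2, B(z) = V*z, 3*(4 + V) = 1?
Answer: 242/3 ≈ 80.667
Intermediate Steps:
V = -11/3 (V = -4 + (⅓)*1 = -4 + ⅓ = -11/3 ≈ -3.6667)
B(z) = -11*z/3
S(p) = 2 + p
-11*(S(-2 + 0) + B(2)) = -11*((2 + (-2 + 0)) - 11/3*2) = -11*((2 - 2) - 22/3) = -11*(0 - 22/3) = -11*(-22/3) = 242/3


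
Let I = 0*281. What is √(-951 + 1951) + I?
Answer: 10*√10 ≈ 31.623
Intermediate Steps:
I = 0
√(-951 + 1951) + I = √(-951 + 1951) + 0 = √1000 + 0 = 10*√10 + 0 = 10*√10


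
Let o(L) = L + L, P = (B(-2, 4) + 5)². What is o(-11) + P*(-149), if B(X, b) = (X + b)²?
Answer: -12091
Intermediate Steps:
P = 81 (P = ((-2 + 4)² + 5)² = (2² + 5)² = (4 + 5)² = 9² = 81)
o(L) = 2*L
o(-11) + P*(-149) = 2*(-11) + 81*(-149) = -22 - 12069 = -12091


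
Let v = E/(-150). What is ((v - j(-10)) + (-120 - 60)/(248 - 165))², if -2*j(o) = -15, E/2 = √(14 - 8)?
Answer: 4830101987/51667500 + 107*√6/415 ≈ 94.116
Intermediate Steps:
E = 2*√6 (E = 2*√(14 - 8) = 2*√6 ≈ 4.8990)
j(o) = 15/2 (j(o) = -½*(-15) = 15/2)
v = -√6/75 (v = (2*√6)/(-150) = (2*√6)*(-1/150) = -√6/75 ≈ -0.032660)
((v - j(-10)) + (-120 - 60)/(248 - 165))² = ((-√6/75 - 1*15/2) + (-120 - 60)/(248 - 165))² = ((-√6/75 - 15/2) - 180/83)² = ((-15/2 - √6/75) - 180*1/83)² = ((-15/2 - √6/75) - 180/83)² = (-1605/166 - √6/75)²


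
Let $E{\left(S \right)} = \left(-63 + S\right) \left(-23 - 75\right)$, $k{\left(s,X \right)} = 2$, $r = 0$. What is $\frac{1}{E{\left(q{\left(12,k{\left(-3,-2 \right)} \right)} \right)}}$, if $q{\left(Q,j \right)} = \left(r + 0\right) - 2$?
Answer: $\frac{1}{6370} \approx 0.00015699$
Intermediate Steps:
$q{\left(Q,j \right)} = -2$ ($q{\left(Q,j \right)} = \left(0 + 0\right) - 2 = 0 - 2 = -2$)
$E{\left(S \right)} = 6174 - 98 S$ ($E{\left(S \right)} = \left(-63 + S\right) \left(-98\right) = 6174 - 98 S$)
$\frac{1}{E{\left(q{\left(12,k{\left(-3,-2 \right)} \right)} \right)}} = \frac{1}{6174 - -196} = \frac{1}{6174 + 196} = \frac{1}{6370}$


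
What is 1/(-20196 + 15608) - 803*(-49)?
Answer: 180524035/4588 ≈ 39347.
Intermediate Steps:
1/(-20196 + 15608) - 803*(-49) = 1/(-4588) + 39347 = -1/4588 + 39347 = 180524035/4588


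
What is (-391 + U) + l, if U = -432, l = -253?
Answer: -1076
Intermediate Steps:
(-391 + U) + l = (-391 - 432) - 253 = -823 - 253 = -1076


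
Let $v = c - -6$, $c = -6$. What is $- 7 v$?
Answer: $0$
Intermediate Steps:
$v = 0$ ($v = -6 - -6 = -6 + 6 = 0$)
$- 7 v = \left(-7\right) 0 = 0$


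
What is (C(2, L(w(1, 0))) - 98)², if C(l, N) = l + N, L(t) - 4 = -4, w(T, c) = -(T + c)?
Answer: 9216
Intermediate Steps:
w(T, c) = -T - c
L(t) = 0 (L(t) = 4 - 4 = 0)
C(l, N) = N + l
(C(2, L(w(1, 0))) - 98)² = ((0 + 2) - 98)² = (2 - 98)² = (-96)² = 9216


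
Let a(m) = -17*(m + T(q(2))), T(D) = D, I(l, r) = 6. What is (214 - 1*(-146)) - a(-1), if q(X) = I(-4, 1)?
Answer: 445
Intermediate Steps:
q(X) = 6
a(m) = -102 - 17*m (a(m) = -17*(m + 6) = -17*(6 + m) = -102 - 17*m)
(214 - 1*(-146)) - a(-1) = (214 - 1*(-146)) - (-102 - 17*(-1)) = (214 + 146) - (-102 + 17) = 360 - 1*(-85) = 360 + 85 = 445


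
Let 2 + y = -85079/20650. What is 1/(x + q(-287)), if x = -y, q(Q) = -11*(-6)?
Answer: 20650/1489279 ≈ 0.013866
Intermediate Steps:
q(Q) = 66
y = -126379/20650 (y = -2 - 85079/20650 = -126379/20650 ≈ -6.1200)
x = 126379/20650 (x = -1*(-126379/20650) = 126379/20650 ≈ 6.1200)
1/(x + q(-287)) = 1/(126379/20650 + 66) = 1/(1489279/20650) = 20650/1489279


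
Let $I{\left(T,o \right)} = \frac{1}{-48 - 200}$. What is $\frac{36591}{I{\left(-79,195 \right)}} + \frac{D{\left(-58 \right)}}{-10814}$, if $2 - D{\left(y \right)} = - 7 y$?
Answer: $- \frac{49066188974}{5407} \approx -9.0746 \cdot 10^{6}$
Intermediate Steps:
$I{\left(T,o \right)} = - \frac{1}{248}$ ($I{\left(T,o \right)} = \frac{1}{-248} = - \frac{1}{248}$)
$D{\left(y \right)} = 2 + 7 y$ ($D{\left(y \right)} = 2 - - 7 y = 2 + 7 y$)
$\frac{36591}{I{\left(-79,195 \right)}} + \frac{D{\left(-58 \right)}}{-10814} = \frac{36591}{- \frac{1}{248}} + \frac{2 + 7 \left(-58\right)}{-10814} = 36591 \left(-248\right) + \left(2 - 406\right) \left(- \frac{1}{10814}\right) = -9074568 - - \frac{202}{5407} = -9074568 + \frac{202}{5407} = - \frac{49066188974}{5407}$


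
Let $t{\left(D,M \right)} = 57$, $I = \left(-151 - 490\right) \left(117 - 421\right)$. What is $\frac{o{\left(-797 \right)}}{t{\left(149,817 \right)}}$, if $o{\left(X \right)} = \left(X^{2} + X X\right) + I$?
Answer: $\frac{1465282}{57} \approx 25707.0$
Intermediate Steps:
$I = 194864$ ($I = \left(-641\right) \left(-304\right) = 194864$)
$o{\left(X \right)} = 194864 + 2 X^{2}$ ($o{\left(X \right)} = \left(X^{2} + X X\right) + 194864 = \left(X^{2} + X^{2}\right) + 194864 = 2 X^{2} + 194864 = 194864 + 2 X^{2}$)
$\frac{o{\left(-797 \right)}}{t{\left(149,817 \right)}} = \frac{194864 + 2 \left(-797\right)^{2}}{57} = \left(194864 + 2 \cdot 635209\right) \frac{1}{57} = \left(194864 + 1270418\right) \frac{1}{57} = 1465282 \cdot \frac{1}{57} = \frac{1465282}{57}$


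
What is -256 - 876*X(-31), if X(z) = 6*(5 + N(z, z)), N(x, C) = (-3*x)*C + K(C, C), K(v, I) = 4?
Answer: 15105488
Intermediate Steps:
N(x, C) = 4 - 3*C*x (N(x, C) = (-3*x)*C + 4 = -3*C*x + 4 = 4 - 3*C*x)
X(z) = 54 - 18*z**2 (X(z) = 6*(5 + (4 - 3*z*z)) = 6*(5 + (4 - 3*z**2)) = 6*(9 - 3*z**2) = 54 - 18*z**2)
-256 - 876*X(-31) = -256 - 876*(54 - 18*(-31)**2) = -256 - 876*(54 - 18*961) = -256 - 876*(54 - 17298) = -256 - 876*(-17244) = -256 + 15105744 = 15105488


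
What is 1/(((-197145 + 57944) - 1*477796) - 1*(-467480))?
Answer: -1/149517 ≈ -6.6882e-6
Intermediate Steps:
1/(((-197145 + 57944) - 1*477796) - 1*(-467480)) = 1/((-139201 - 477796) + 467480) = 1/(-616997 + 467480) = 1/(-149517) = -1/149517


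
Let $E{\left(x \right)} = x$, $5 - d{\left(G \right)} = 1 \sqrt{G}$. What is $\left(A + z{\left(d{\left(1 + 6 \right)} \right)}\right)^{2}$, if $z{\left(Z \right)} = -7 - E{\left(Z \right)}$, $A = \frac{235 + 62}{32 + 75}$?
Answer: $\frac{1054312}{11449} - \frac{1974 \sqrt{7}}{107} \approx 43.277$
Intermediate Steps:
$d{\left(G \right)} = 5 - \sqrt{G}$ ($d{\left(G \right)} = 5 - 1 \sqrt{G} = 5 - \sqrt{G}$)
$A = \frac{297}{107} \approx 2.7757$
$z{\left(Z \right)} = -7 - Z$
$\left(A + z{\left(d{\left(1 + 6 \right)} \right)}\right)^{2} = \left(\frac{297}{107} - \left(12 - \sqrt{1 + 6}\right)\right)^{2} = \left(\frac{297}{107} - \left(12 - \sqrt{7}\right)\right)^{2} = \left(- \frac{987}{107} + \sqrt{7}\right)^{2}$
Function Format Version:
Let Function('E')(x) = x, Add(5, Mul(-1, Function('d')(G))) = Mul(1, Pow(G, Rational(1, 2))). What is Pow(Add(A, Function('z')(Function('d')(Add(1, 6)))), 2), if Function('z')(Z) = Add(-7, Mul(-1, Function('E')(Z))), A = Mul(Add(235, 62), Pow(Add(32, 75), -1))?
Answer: Add(Rational(1054312, 11449), Mul(Rational(-1974, 107), Pow(7, Rational(1, 2)))) ≈ 43.277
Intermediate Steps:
Function('d')(G) = Add(5, Mul(-1, Pow(G, Rational(1, 2)))) (Function('d')(G) = Add(5, Mul(-1, Mul(1, Pow(G, Rational(1, 2))))) = Add(5, Mul(-1, Pow(G, Rational(1, 2)))))
A = Rational(297, 107) (A = Mul(297, Pow(107, -1)) = Mul(297, Rational(1, 107)) = Rational(297, 107) ≈ 2.7757)
Function('z')(Z) = Add(-7, Mul(-1, Z))
Pow(Add(A, Function('z')(Function('d')(Add(1, 6)))), 2) = Pow(Add(Rational(297, 107), Add(-7, Mul(-1, Add(5, Mul(-1, Pow(Add(1, 6), Rational(1, 2))))))), 2) = Pow(Add(Rational(297, 107), Add(-7, Mul(-1, Add(5, Mul(-1, Pow(7, Rational(1, 2))))))), 2) = Pow(Add(Rational(297, 107), Add(-7, Add(-5, Pow(7, Rational(1, 2))))), 2) = Pow(Add(Rational(297, 107), Add(-12, Pow(7, Rational(1, 2)))), 2) = Pow(Add(Rational(-987, 107), Pow(7, Rational(1, 2))), 2)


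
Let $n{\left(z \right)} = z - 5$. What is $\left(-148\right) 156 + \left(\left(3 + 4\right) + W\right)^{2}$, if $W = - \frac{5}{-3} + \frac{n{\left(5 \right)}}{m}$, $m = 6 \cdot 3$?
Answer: $- \frac{207116}{9} \approx -23013.0$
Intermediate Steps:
$n{\left(z \right)} = -5 + z$
$m = 18$
$W = \frac{5}{3}$ ($W = - \frac{5}{-3} + \frac{-5 + 5}{18} = \left(-5\right) \left(- \frac{1}{3}\right) + 0 \cdot \frac{1}{18} = \frac{5}{3} + 0 = \frac{5}{3} \approx 1.6667$)
$\left(-148\right) 156 + \left(\left(3 + 4\right) + W\right)^{2} = \left(-148\right) 156 + \left(\left(3 + 4\right) + \frac{5}{3}\right)^{2} = -23088 + \left(7 + \frac{5}{3}\right)^{2} = -23088 + \left(\frac{26}{3}\right)^{2} = -23088 + \frac{676}{9} = - \frac{207116}{9}$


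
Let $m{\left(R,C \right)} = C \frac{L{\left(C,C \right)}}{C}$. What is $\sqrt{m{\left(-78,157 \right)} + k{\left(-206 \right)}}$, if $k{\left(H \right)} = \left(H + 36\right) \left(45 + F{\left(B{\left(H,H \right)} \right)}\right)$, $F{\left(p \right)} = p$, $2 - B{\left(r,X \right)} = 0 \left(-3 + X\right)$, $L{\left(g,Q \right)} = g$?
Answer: $i \sqrt{7833} \approx 88.504 i$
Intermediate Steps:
$B{\left(r,X \right)} = 2$ ($B{\left(r,X \right)} = 2 - 0 \left(-3 + X\right) = 2 - 0 = 2 + 0 = 2$)
$m{\left(R,C \right)} = C$ ($m{\left(R,C \right)} = C \frac{C}{C} = C 1 = C$)
$k{\left(H \right)} = 1692 + 47 H$ ($k{\left(H \right)} = \left(H + 36\right) \left(45 + 2\right) = \left(36 + H\right) 47 = 1692 + 47 H$)
$\sqrt{m{\left(-78,157 \right)} + k{\left(-206 \right)}} = \sqrt{157 + \left(1692 + 47 \left(-206\right)\right)} = \sqrt{157 + \left(1692 - 9682\right)} = \sqrt{157 - 7990} = \sqrt{-7833} = i \sqrt{7833}$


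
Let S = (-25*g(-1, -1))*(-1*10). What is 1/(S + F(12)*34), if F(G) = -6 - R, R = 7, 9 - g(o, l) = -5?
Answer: 1/3058 ≈ 0.00032701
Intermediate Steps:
g(o, l) = 14 (g(o, l) = 9 - 1*(-5) = 9 + 5 = 14)
S = 3500 (S = (-25*14)*(-1*10) = -350*(-10) = 3500)
F(G) = -13 (F(G) = -6 - 1*7 = -6 - 7 = -13)
1/(S + F(12)*34) = 1/(3500 - 13*34) = 1/(3500 - 442) = 1/3058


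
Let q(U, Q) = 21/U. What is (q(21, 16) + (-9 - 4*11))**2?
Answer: 2704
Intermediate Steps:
(q(21, 16) + (-9 - 4*11))**2 = (21/21 + (-9 - 4*11))**2 = (21*(1/21) + (-9 - 44))**2 = (1 - 53)**2 = (-52)**2 = 2704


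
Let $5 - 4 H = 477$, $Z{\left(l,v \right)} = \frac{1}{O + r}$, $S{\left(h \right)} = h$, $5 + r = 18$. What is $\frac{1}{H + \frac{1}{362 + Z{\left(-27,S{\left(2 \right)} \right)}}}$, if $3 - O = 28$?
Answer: $- \frac{4343}{512462} \approx -0.0084748$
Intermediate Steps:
$r = 13$ ($r = -5 + 18 = 13$)
$O = -25$ ($O = 3 - 28 = -25$)
$Z{\left(l,v \right)} = - \frac{1}{12}$ ($Z{\left(l,v \right)} = \frac{1}{-25 + 13} = \frac{1}{-12} = - \frac{1}{12}$)
$H = -118$ ($H = \frac{5}{4} - \frac{477}{4} = -118$)
$\frac{1}{H + \frac{1}{362 + Z{\left(-27,S{\left(2 \right)} \right)}}} = \frac{1}{-118 + \frac{1}{362 - \frac{1}{12}}} = \frac{1}{-118 + \frac{1}{\frac{4343}{12}}} = \frac{1}{-118 + \frac{12}{4343}} = \frac{1}{- \frac{512462}{4343}} = - \frac{4343}{512462}$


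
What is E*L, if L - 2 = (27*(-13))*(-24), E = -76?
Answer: -640376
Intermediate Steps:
L = 8426 (L = 2 + (27*(-13))*(-24) = 2 - 351*(-24) = 2 + 8424 = 8426)
E*L = -76*8426 = -640376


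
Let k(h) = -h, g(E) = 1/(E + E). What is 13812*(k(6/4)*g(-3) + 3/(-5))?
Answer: -24171/5 ≈ -4834.2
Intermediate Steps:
g(E) = 1/(2*E)
13812*(k(6/4)*g(-3) + 3/(-5)) = 13812*((-6/4)*((½)/(-3)) + 3/(-5)) = 13812*((-6/4)*((½)*(-⅓)) + 3*(-⅕)) = 13812*(-1*3/2*(-⅙) - ⅗) = 13812*(-3/2*(-⅙) - ⅗) = 13812*(¼ - ⅗) = 13812*(-7/20) = -24171/5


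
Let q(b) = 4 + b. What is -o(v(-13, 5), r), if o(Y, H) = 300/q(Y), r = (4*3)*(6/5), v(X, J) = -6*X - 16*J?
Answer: -150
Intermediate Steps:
v(X, J) = -16*J - 6*X
r = 72/5 (r = 12*(6*(1/5)) = 12*(6/5) = 72/5 ≈ 14.400)
o(Y, H) = 300/(4 + Y)
-o(v(-13, 5), r) = -300/(4 + (-16*5 - 6*(-13))) = -300/(4 + (-80 + 78)) = -300/(4 - 2) = -300/2 = -1*150 = -150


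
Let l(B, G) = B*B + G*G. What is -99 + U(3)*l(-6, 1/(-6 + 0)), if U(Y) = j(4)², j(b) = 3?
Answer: 901/4 ≈ 225.25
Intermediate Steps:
l(B, G) = B² + G²
U(Y) = 9 (U(Y) = 3² = 9)
-99 + U(3)*l(-6, 1/(-6 + 0)) = -99 + 9*((-6)² + (1/(-6 + 0))²) = -99 + 9*(36 + (1/(-6))²) = -99 + 9*(36 + (-⅙)²) = -99 + 9*(36 + 1/36) = -99 + 9*(1297/36) = -99 + 1297/4 = 901/4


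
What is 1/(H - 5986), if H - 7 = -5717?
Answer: -1/11696 ≈ -8.5499e-5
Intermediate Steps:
H = -5710 (H = 7 - 5717 = -5710)
1/(H - 5986) = 1/(-5710 - 5986) = 1/(-11696) = -1/11696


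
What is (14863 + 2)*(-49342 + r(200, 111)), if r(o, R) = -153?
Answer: -735743175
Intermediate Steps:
(14863 + 2)*(-49342 + r(200, 111)) = (14863 + 2)*(-49342 - 153) = 14865*(-49495) = -735743175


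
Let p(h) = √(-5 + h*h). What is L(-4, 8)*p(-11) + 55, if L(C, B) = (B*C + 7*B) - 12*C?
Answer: 55 + 144*√29 ≈ 830.46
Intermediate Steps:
L(C, B) = -12*C + 7*B + B*C (L(C, B) = (7*B + B*C) - 12*C = -12*C + 7*B + B*C)
p(h) = √(-5 + h²)
L(-4, 8)*p(-11) + 55 = (-12*(-4) + 7*8 + 8*(-4))*√(-5 + (-11)²) + 55 = (48 + 56 - 32)*√(-5 + 121) + 55 = 72*√116 + 55 = 72*(2*√29) + 55 = 144*√29 + 55 = 55 + 144*√29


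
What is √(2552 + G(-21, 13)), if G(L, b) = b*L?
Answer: √2279 ≈ 47.739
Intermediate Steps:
G(L, b) = L*b
√(2552 + G(-21, 13)) = √(2552 - 21*13) = √(2552 - 273) = √2279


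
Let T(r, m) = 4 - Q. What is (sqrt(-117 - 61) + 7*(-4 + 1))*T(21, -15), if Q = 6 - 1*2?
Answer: 0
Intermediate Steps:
Q = 4 (Q = 6 - 2 = 4)
T(r, m) = 0 (T(r, m) = 4 - 1*4 = 4 - 4 = 0)
(sqrt(-117 - 61) + 7*(-4 + 1))*T(21, -15) = (sqrt(-117 - 61) + 7*(-4 + 1))*0 = (sqrt(-178) + 7*(-3))*0 = (I*sqrt(178) - 21)*0 = (-21 + I*sqrt(178))*0 = 0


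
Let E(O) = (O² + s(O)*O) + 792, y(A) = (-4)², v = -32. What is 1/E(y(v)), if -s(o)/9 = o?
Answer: -1/1256 ≈ -0.00079618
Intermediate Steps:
s(o) = -9*o
y(A) = 16
E(O) = 792 - 8*O² (E(O) = (O² + (-9*O)*O) + 792 = (O² - 9*O²) + 792 = -8*O² + 792 = 792 - 8*O²)
1/E(y(v)) = 1/(792 - 8*16²) = 1/(792 - 8*256) = 1/(792 - 2048) = 1/(-1256) = -1/1256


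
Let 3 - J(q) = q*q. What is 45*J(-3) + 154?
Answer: -116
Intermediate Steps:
J(q) = 3 - q² (J(q) = 3 - q*q = 3 - q²)
45*J(-3) + 154 = 45*(3 - 1*(-3)²) + 154 = 45*(3 - 1*9) + 154 = 45*(3 - 9) + 154 = 45*(-6) + 154 = -270 + 154 = -116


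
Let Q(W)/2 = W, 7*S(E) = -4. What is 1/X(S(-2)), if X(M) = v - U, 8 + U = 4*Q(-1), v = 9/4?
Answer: 4/73 ≈ 0.054795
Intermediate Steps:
S(E) = -4/7 (S(E) = (⅐)*(-4) = -4/7)
v = 9/4 (v = 9*(¼) = 9/4 ≈ 2.2500)
Q(W) = 2*W
U = -16 (U = -8 + 4*(2*(-1)) = -8 + 4*(-2) = -8 - 8 = -16)
X(M) = 73/4 (X(M) = 9/4 - 1*(-16) = 9/4 + 16 = 73/4)
1/X(S(-2)) = 1/(73/4) = 4/73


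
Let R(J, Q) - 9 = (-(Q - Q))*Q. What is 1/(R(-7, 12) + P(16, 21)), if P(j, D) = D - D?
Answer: 1/9 ≈ 0.11111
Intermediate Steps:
R(J, Q) = 9 (R(J, Q) = 9 + (-(Q - Q))*Q = 9 + (-1*0)*Q = 9 + 0*Q = 9 + 0 = 9)
P(j, D) = 0
1/(R(-7, 12) + P(16, 21)) = 1/(9 + 0) = 1/9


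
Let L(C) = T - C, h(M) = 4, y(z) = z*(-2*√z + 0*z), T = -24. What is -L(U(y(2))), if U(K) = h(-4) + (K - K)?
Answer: 28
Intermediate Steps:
y(z) = -2*z^(3/2) (y(z) = z*(-2*√z + 0) = z*(-2*√z) = -2*z^(3/2))
U(K) = 4 (U(K) = 4 + (K - K) = 4 + 0 = 4)
L(C) = -24 - C
-L(U(y(2))) = -(-24 - 1*4) = -(-24 - 4) = -1*(-28) = 28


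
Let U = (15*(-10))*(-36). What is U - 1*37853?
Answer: -32453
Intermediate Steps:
U = 5400 (U = -150*(-36) = 5400)
U - 1*37853 = 5400 - 1*37853 = 5400 - 37853 = -32453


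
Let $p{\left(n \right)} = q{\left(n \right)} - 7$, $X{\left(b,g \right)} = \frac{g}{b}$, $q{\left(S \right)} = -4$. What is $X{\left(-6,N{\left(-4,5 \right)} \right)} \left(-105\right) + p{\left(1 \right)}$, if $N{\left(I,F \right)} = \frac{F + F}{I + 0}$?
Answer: $- \frac{219}{4} \approx -54.75$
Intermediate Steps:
$N{\left(I,F \right)} = \frac{2 F}{I}$
$p{\left(n \right)} = -11$ ($p{\left(n \right)} = -4 - 7 = -11$)
$X{\left(-6,N{\left(-4,5 \right)} \right)} \left(-105\right) + p{\left(1 \right)} = \frac{2 \cdot 5 \frac{1}{-4}}{-6} \left(-105\right) - 11 = 2 \cdot 5 \left(- \frac{1}{4}\right) \left(- \frac{1}{6}\right) \left(-105\right) - 11 = \left(- \frac{5}{2}\right) \left(- \frac{1}{6}\right) \left(-105\right) - 11 = \frac{5}{12} \left(-105\right) - 11 = - \frac{175}{4} - 11 = - \frac{219}{4}$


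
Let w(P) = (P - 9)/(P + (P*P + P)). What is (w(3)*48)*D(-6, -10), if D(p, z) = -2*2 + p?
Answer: 192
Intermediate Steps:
D(p, z) = -4 + p
w(P) = (-9 + P)/(P² + 2*P) (w(P) = (-9 + P)/(P + (P² + P)) = (-9 + P)/(P + (P + P²)) = (-9 + P)/(P² + 2*P))
(w(3)*48)*D(-6, -10) = (((-9 + 3)/(3*(2 + 3)))*48)*(-4 - 6) = (((⅓)*(-6)/5)*48)*(-10) = (((⅓)*(⅕)*(-6))*48)*(-10) = -⅖*48*(-10) = -96/5*(-10) = 192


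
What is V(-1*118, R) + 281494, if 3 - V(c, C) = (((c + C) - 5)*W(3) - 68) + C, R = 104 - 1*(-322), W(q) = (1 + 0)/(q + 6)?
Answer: 843316/3 ≈ 2.8111e+5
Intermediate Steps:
W(q) = 1/(6 + q)
R = 426 (R = 104 + 322 = 426)
V(c, C) = 644/9 - 10*C/9 - c/9 (V(c, C) = 3 - ((((c + C) - 5)/(6 + 3) - 68) + C) = 3 - ((((C + c) - 5)/9 - 68) + C) = 3 - (((-5 + C + c)*(1/9) - 68) + C) = 3 - (((-5/9 + C/9 + c/9) - 68) + C) = 3 - ((-617/9 + C/9 + c/9) + C) = 3 - (-617/9 + c/9 + 10*C/9) = 3 + (617/9 - 10*C/9 - c/9) = 644/9 - 10*C/9 - c/9)
V(-1*118, R) + 281494 = (644/9 - 10/9*426 - (-1)*118/9) + 281494 = (644/9 - 1420/3 - 1/9*(-118)) + 281494 = (644/9 - 1420/3 + 118/9) + 281494 = -1166/3 + 281494 = 843316/3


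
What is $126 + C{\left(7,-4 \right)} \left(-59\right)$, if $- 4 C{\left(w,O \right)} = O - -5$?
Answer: $\frac{563}{4} \approx 140.75$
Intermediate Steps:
$C{\left(w,O \right)} = - \frac{5}{4} - \frac{O}{4}$ ($C{\left(w,O \right)} = - \frac{O - -5}{4} = - \frac{O + 5}{4} = - \frac{5 + O}{4} = - \frac{5}{4} - \frac{O}{4}$)
$126 + C{\left(7,-4 \right)} \left(-59\right) = 126 + \left(- \frac{5}{4} - -1\right) \left(-59\right) = 126 + \left(- \frac{5}{4} + 1\right) \left(-59\right) = 126 - - \frac{59}{4} = 126 + \frac{59}{4} = \frac{563}{4}$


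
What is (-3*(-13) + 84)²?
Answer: 15129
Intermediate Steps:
(-3*(-13) + 84)² = (39 + 84)² = 123² = 15129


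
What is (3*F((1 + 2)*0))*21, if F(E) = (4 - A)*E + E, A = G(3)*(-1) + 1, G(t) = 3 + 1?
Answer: 0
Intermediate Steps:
G(t) = 4
A = -3 (A = 4*(-1) + 1 = -4 + 1 = -3)
F(E) = 8*E (F(E) = (4 - 1*(-3))*E + E = (4 + 3)*E + E = 7*E + E = 8*E)
(3*F((1 + 2)*0))*21 = (3*(8*((1 + 2)*0)))*21 = (3*(8*(3*0)))*21 = (3*(8*0))*21 = (3*0)*21 = 0*21 = 0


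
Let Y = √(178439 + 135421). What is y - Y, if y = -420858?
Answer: -420858 - 2*√78465 ≈ -4.2142e+5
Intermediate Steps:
Y = 2*√78465 (Y = √313860 = 2*√78465 ≈ 560.23)
y - Y = -420858 - 2*√78465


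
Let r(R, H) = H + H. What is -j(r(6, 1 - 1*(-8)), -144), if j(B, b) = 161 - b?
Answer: -305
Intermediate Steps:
r(R, H) = 2*H
-j(r(6, 1 - 1*(-8)), -144) = -(161 - 1*(-144)) = -(161 + 144) = -1*305 = -305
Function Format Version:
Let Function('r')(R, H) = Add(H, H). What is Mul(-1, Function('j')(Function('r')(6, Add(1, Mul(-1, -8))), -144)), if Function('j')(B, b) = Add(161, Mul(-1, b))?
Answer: -305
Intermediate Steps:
Function('r')(R, H) = Mul(2, H)
Mul(-1, Function('j')(Function('r')(6, Add(1, Mul(-1, -8))), -144)) = Mul(-1, Add(161, Mul(-1, -144))) = Mul(-1, Add(161, 144)) = Mul(-1, 305) = -305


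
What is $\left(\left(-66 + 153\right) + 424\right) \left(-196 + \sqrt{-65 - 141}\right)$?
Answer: $-100156 + 511 i \sqrt{206} \approx -1.0016 \cdot 10^{5} + 7334.2 i$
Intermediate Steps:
$\left(\left(-66 + 153\right) + 424\right) \left(-196 + \sqrt{-65 - 141}\right) = \left(87 + 424\right) \left(-196 + \sqrt{-206}\right) = 511 \left(-196 + i \sqrt{206}\right) = -100156 + 511 i \sqrt{206}$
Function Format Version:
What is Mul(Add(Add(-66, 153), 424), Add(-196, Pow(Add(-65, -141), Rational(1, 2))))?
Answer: Add(-100156, Mul(511, I, Pow(206, Rational(1, 2)))) ≈ Add(-1.0016e+5, Mul(7334.2, I))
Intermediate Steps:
Mul(Add(Add(-66, 153), 424), Add(-196, Pow(Add(-65, -141), Rational(1, 2)))) = Mul(Add(87, 424), Add(-196, Pow(-206, Rational(1, 2)))) = Mul(511, Add(-196, Mul(I, Pow(206, Rational(1, 2))))) = Add(-100156, Mul(511, I, Pow(206, Rational(1, 2))))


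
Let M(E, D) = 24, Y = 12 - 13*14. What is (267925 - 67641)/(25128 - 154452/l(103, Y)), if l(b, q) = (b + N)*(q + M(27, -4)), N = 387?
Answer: 3582079340/449452893 ≈ 7.9699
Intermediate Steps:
Y = -170 (Y = 12 - 182 = -170)
l(b, q) = (24 + q)*(387 + b) (l(b, q) = (b + 387)*(q + 24) = (387 + b)*(24 + q) = (24 + q)*(387 + b))
(267925 - 67641)/(25128 - 154452/l(103, Y)) = (267925 - 67641)/(25128 - 154452/(9288 + 24*103 + 387*(-170) + 103*(-170))) = 200284/(25128 - 154452/(9288 + 2472 - 65790 - 17510)) = 200284/(25128 - 154452/(-71540)) = 200284/(25128 - 154452*(-1/71540)) = 200284/(25128 + 38613/17885) = 200284/(449452893/17885) = 200284*(17885/449452893) = 3582079340/449452893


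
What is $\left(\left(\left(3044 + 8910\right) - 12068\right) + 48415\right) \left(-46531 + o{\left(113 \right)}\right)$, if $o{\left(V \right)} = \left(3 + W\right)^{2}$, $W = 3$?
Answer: $-2245754995$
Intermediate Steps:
$o{\left(V \right)} = 36$ ($o{\left(V \right)} = \left(3 + 3\right)^{2} = 6^{2} = 36$)
$\left(\left(\left(3044 + 8910\right) - 12068\right) + 48415\right) \left(-46531 + o{\left(113 \right)}\right) = \left(\left(\left(3044 + 8910\right) - 12068\right) + 48415\right) \left(-46531 + 36\right) = \left(\left(11954 - 12068\right) + 48415\right) \left(-46495\right) = \left(-114 + 48415\right) \left(-46495\right) = 48301 \left(-46495\right) = -2245754995$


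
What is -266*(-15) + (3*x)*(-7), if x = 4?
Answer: 3906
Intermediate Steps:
-266*(-15) + (3*x)*(-7) = -266*(-15) + (3*4)*(-7) = 3990 + 12*(-7) = 3990 - 84 = 3906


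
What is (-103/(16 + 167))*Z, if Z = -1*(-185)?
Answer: -19055/183 ≈ -104.13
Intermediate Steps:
Z = 185
(-103/(16 + 167))*Z = -103/(16 + 167)*185 = -103/183*185 = -19055/183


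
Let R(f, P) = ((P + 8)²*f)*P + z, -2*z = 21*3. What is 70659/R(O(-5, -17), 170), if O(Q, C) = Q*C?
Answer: 141318/915667537 ≈ 0.00015433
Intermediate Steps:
z = -63/2 (z = -21*3/2 = -½*63 = -63/2 ≈ -31.500)
O(Q, C) = C*Q
R(f, P) = -63/2 + P*f*(8 + P)² (R(f, P) = ((P + 8)²*f)*P - 63/2 = ((8 + P)²*f)*P - 63/2 = (f*(8 + P)²)*P - 63/2 = P*f*(8 + P)² - 63/2 = -63/2 + P*f*(8 + P)²)
70659/R(O(-5, -17), 170) = 70659/(-63/2 + 170*(-17*(-5))*(8 + 170)²) = 70659/(-63/2 + 170*85*178²) = 70659/(-63/2 + 170*85*31684) = 70659/(-63/2 + 457833800) = 70659/(915667537/2) = 70659*(2/915667537) = 141318/915667537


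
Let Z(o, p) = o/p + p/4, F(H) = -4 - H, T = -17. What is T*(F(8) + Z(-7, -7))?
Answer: 867/4 ≈ 216.75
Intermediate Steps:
Z(o, p) = p/4 + o/p (Z(o, p) = o/p + p*(¼) = o/p + p/4 = p/4 + o/p)
T*(F(8) + Z(-7, -7)) = -17*((-4 - 1*8) + ((¼)*(-7) - 7/(-7))) = -17*((-4 - 8) + (-7/4 - 7*(-⅐))) = -17*(-12 + (-7/4 + 1)) = -17*(-12 - ¾) = -17*(-51/4) = 867/4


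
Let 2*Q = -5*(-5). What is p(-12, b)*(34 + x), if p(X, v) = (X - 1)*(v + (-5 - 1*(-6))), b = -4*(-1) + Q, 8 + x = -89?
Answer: 28665/2 ≈ 14333.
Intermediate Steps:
x = -97 (x = -8 - 89 = -97)
Q = 25/2 (Q = (-5*(-5))/2 = (1/2)*25 = 25/2 ≈ 12.500)
b = 33/2 (b = -4*(-1) + 25/2 = 4 + 25/2 = 33/2 ≈ 16.500)
p(X, v) = (1 + v)*(-1 + X) (p(X, v) = (-1 + X)*(v + (-5 + 6)) = (-1 + X)*(v + 1) = (-1 + X)*(1 + v) = (1 + v)*(-1 + X))
p(-12, b)*(34 + x) = (-1 - 12 - 1*33/2 - 12*33/2)*(34 - 97) = (-1 - 12 - 33/2 - 198)*(-63) = -455/2*(-63) = 28665/2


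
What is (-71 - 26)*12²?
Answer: -13968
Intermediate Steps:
(-71 - 26)*12² = -97*144 = -13968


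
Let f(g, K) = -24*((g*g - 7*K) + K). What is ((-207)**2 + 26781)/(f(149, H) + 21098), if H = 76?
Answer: -34815/250391 ≈ -0.13904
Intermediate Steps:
f(g, K) = -24*g**2 + 144*K (f(g, K) = -24*((g**2 - 7*K) + K) = -24*(g**2 - 6*K) = -24*g**2 + 144*K)
((-207)**2 + 26781)/(f(149, H) + 21098) = ((-207)**2 + 26781)/((-24*149**2 + 144*76) + 21098) = (42849 + 26781)/((-24*22201 + 10944) + 21098) = 69630/((-532824 + 10944) + 21098) = 69630/(-521880 + 21098) = 69630/(-500782) = 69630*(-1/500782) = -34815/250391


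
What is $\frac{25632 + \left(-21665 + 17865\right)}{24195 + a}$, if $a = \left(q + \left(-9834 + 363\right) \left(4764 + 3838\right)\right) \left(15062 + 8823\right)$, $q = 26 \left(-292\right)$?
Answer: $- \frac{21832}{1946081321395} \approx -1.1218 \cdot 10^{-8}$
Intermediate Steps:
$q = -7592$
$a = -1946081345590$ ($a = \left(-7592 + \left(-9834 + 363\right) \left(4764 + 3838\right)\right) \left(15062 + 8823\right) = \left(-7592 - 81469542\right) 23885 = \left(-81477134\right) 23885 = -1946081345590$)
$\frac{25632 + \left(-21665 + 17865\right)}{24195 + a} = \frac{25632 + \left(-21665 + 17865\right)}{24195 - 1946081345590} = \frac{25632 - 3800}{-1946081321395} = 21832 \left(- \frac{1}{1946081321395}\right) = - \frac{21832}{1946081321395}$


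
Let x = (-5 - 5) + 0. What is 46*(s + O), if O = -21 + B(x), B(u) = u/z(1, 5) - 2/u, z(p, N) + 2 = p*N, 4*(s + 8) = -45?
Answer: -59869/30 ≈ -1995.6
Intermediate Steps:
s = -77/4 (s = -8 + (¼)*(-45) = -8 - 45/4 = -77/4 ≈ -19.250)
z(p, N) = -2 + N*p (z(p, N) = -2 + p*N = -2 + N*p)
x = -10 (x = -10 + 0 = -10)
B(u) = -2/u + u/3 (B(u) = u/(-2 + 5*1) - 2/u = u/(-2 + 5) - 2/u = u/3 - 2/u = -2/u + u/3)
O = -362/15 (O = -21 + (-2/(-10) + (⅓)*(-10)) = -21 + (-2*(-⅒) - 10/3) = -21 + (⅕ - 10/3) = -21 - 47/15 = -362/15 ≈ -24.133)
46*(s + O) = 46*(-77/4 - 362/15) = 46*(-2603/60) = -59869/30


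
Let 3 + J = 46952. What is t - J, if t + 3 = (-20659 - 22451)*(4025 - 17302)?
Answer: 572324518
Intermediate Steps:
J = 46949 (J = -3 + 46952 = 46949)
t = 572371467 (t = -3 + (-20659 - 22451)*(4025 - 17302) = -3 - 43110*(-13277) = -3 + 572371470 = 572371467)
t - J = 572371467 - 1*46949 = 572371467 - 46949 = 572324518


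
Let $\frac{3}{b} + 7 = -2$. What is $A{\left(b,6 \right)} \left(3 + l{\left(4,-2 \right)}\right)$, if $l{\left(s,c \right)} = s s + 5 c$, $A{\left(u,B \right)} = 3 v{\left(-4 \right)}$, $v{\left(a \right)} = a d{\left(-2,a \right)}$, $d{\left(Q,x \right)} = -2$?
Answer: $216$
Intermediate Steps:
$b = - \frac{1}{3}$ ($b = \frac{3}{-7 - 2} = \frac{3}{-9} = 3 \left(- \frac{1}{9}\right) = - \frac{1}{3} \approx -0.33333$)
$v{\left(a \right)} = - 2 a$ ($v{\left(a \right)} = a \left(-2\right) = - 2 a$)
$A{\left(u,B \right)} = 24$ ($A{\left(u,B \right)} = 3 \left(\left(-2\right) \left(-4\right)\right) = 3 \cdot 8 = 24$)
$l{\left(s,c \right)} = s^{2} + 5 c$
$A{\left(b,6 \right)} \left(3 + l{\left(4,-2 \right)}\right) = 24 \left(3 + \left(4^{2} + 5 \left(-2\right)\right)\right) = 24 \left(3 + \left(16 - 10\right)\right) = 24 \left(3 + 6\right) = 24 \cdot 9 = 216$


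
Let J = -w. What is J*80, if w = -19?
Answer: 1520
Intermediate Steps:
J = 19 (J = -1*(-19) = 19)
J*80 = 19*80 = 1520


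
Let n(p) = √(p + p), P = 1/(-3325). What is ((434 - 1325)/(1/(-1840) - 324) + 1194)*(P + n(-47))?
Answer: -713455674/1982235325 + 713455674*I*√94/596161 ≈ -0.35992 + 11603.0*I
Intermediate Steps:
P = -1/3325 ≈ -0.00030075
n(p) = √2*√p (n(p) = √(2*p) = √2*√p)
((434 - 1325)/(1/(-1840) - 324) + 1194)*(P + n(-47)) = ((434 - 1325)/(1/(-1840) - 324) + 1194)*(-1/3325 + √2*√(-47)) = (-891/(-1/1840 - 324) + 1194)*(-1/3325 + √2*(I*√47)) = (-891/(-596161/1840) + 1194)*(-1/3325 + I*√94) = (-891*(-1840/596161) + 1194)*(-1/3325 + I*√94) = (1639440/596161 + 1194)*(-1/3325 + I*√94) = 713455674*(-1/3325 + I*√94)/596161 = -713455674/1982235325 + 713455674*I*√94/596161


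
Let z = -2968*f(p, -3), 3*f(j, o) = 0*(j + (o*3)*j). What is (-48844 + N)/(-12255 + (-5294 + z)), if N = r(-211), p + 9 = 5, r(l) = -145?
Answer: 48989/17549 ≈ 2.7916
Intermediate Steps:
p = -4 (p = -9 + 5 = -4)
f(j, o) = 0 (f(j, o) = (0*(j + (o*3)*j))/3 = (0*(j + (3*o)*j))/3 = (0*(j + 3*j*o))/3 = (⅓)*0 = 0)
N = -145
z = 0 (z = -2968*0 = 0)
(-48844 + N)/(-12255 + (-5294 + z)) = (-48844 - 145)/(-12255 + (-5294 + 0)) = -48989/(-12255 - 5294) = -48989/(-17549) = -48989*(-1/17549) = 48989/17549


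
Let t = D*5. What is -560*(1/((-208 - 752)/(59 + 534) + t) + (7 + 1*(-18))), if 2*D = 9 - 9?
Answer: 78071/12 ≈ 6505.9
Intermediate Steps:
D = 0 (D = (9 - 9)/2 = (½)*0 = 0)
t = 0 (t = 0*5 = 0)
-560*(1/((-208 - 752)/(59 + 534) + t) + (7 + 1*(-18))) = -560*(1/((-208 - 752)/(59 + 534) + 0) + (7 + 1*(-18))) = -560*(1/(-960/593 + 0) + (7 - 18)) = -560*(1/(-960*1/593 + 0) - 11) = -560*(1/(-960/593 + 0) - 11) = -560*(1/(-960/593) - 11) = -560*(-593/960 - 11) = -560*(-11153/960) = 78071/12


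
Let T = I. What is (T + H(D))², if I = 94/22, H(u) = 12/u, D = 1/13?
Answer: 3108169/121 ≈ 25687.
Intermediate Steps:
D = 1/13 ≈ 0.076923
I = 47/11 (I = 94*(1/22) = 47/11 ≈ 4.2727)
T = 47/11 ≈ 4.2727
(T + H(D))² = (47/11 + 12/(1/13))² = (47/11 + 12*13)² = (47/11 + 156)² = (1763/11)² = 3108169/121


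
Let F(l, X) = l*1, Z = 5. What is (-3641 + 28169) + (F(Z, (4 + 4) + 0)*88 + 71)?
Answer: 25039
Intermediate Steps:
F(l, X) = l
(-3641 + 28169) + (F(Z, (4 + 4) + 0)*88 + 71) = (-3641 + 28169) + (5*88 + 71) = 24528 + (440 + 71) = 24528 + 511 = 25039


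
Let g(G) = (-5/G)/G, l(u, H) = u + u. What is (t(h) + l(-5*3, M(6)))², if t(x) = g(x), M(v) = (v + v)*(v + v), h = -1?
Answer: 1225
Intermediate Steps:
M(v) = 4*v² (M(v) = (2*v)*(2*v) = 4*v²)
l(u, H) = 2*u
g(G) = -5/G²
t(x) = -5/x²
(t(h) + l(-5*3, M(6)))² = (-5/(-1)² + 2*(-5*3))² = (-5*1 + 2*(-15))² = (-5 - 30)² = (-35)² = 1225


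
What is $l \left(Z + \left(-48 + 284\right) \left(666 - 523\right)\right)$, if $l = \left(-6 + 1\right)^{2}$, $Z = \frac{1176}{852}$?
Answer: $\frac{59905150}{71} \approx 8.4373 \cdot 10^{5}$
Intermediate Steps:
$Z = \frac{98}{71}$ ($Z = 1176 \cdot \frac{1}{852} = \frac{98}{71} \approx 1.3803$)
$l = 25$ ($l = \left(-5\right)^{2} = 25$)
$l \left(Z + \left(-48 + 284\right) \left(666 - 523\right)\right) = 25 \left(\frac{98}{71} + \left(-48 + 284\right) \left(666 - 523\right)\right) = 25 \left(\frac{98}{71} + 236 \cdot 143\right) = 25 \left(\frac{98}{71} + 33748\right) = 25 \cdot \frac{2396206}{71} = \frac{59905150}{71}$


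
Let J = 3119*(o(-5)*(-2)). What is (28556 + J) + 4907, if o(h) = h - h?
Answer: 33463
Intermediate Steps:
o(h) = 0
J = 0 (J = 3119*(0*(-2)) = 3119*0 = 0)
(28556 + J) + 4907 = (28556 + 0) + 4907 = 28556 + 4907 = 33463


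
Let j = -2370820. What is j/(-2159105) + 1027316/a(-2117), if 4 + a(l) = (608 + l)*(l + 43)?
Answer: 963794837502/675726887251 ≈ 1.4263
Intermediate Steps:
a(l) = -4 + (43 + l)*(608 + l) (a(l) = -4 + (608 + l)*(l + 43) = -4 + (608 + l)*(43 + l) = -4 + (43 + l)*(608 + l))
j/(-2159105) + 1027316/a(-2117) = -2370820/(-2159105) + 1027316/(26140 + (-2117)**2 + 651*(-2117)) = -2370820*(-1/2159105) + 1027316/(26140 + 4481689 - 1378167) = 474164/431821 + 1027316/3129662 = 474164/431821 + 1027316*(1/3129662) = 474164/431821 + 513658/1564831 = 963794837502/675726887251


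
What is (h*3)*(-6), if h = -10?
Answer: 180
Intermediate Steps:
(h*3)*(-6) = -10*3*(-6) = -30*(-6) = 180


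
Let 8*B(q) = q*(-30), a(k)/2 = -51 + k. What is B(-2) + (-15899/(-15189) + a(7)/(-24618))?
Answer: 96883613/11330994 ≈ 8.5503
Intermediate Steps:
a(k) = -102 + 2*k (a(k) = 2*(-51 + k) = -102 + 2*k)
B(q) = -15*q/4 (B(q) = (q*(-30))/8 = (-30*q)/8 = -15*q/4)
B(-2) + (-15899/(-15189) + a(7)/(-24618)) = -15/4*(-2) + (-15899/(-15189) + (-102 + 2*7)/(-24618)) = 15/2 + (-15899*(-1/15189) + (-102 + 14)*(-1/24618)) = 15/2 + (15899/15189 - 88*(-1/24618)) = 15/2 + (15899/15189 + 4/1119) = 15/2 + 5950579/5665497 = 96883613/11330994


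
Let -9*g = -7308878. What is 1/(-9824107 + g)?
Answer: -9/81108085 ≈ -1.1096e-7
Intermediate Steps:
g = 7308878/9 (g = -⅑*(-7308878) = 7308878/9 ≈ 8.1210e+5)
1/(-9824107 + g) = 1/(-9824107 + 7308878/9) = 1/(-81108085/9) = -9/81108085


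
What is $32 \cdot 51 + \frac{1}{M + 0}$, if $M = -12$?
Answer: $\frac{19583}{12} \approx 1631.9$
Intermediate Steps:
$32 \cdot 51 + \frac{1}{M + 0} = 32 \cdot 51 + \frac{1}{-12 + 0} = 1632 + \frac{1}{-12} = 1632 - \frac{1}{12} = \frac{19583}{12}$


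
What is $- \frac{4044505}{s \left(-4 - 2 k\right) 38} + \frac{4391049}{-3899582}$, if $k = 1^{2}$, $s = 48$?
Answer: $\frac{7861911628327}{21338512704} \approx 368.44$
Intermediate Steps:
$k = 1$
$- \frac{4044505}{s \left(-4 - 2 k\right) 38} + \frac{4391049}{-3899582} = - \frac{4044505}{48 \left(-4 - 2\right) 38} + \frac{4391049}{-3899582} = - \frac{4044505}{48 \left(-4 - 2\right) 38} + 4391049 \left(- \frac{1}{3899582}\right) = - \frac{4044505}{48 \left(-6\right) 38} - \frac{4391049}{3899582} = - \frac{4044505}{\left(-288\right) 38} - \frac{4391049}{3899582} = - \frac{4044505}{-10944} - \frac{4391049}{3899582} = \left(-4044505\right) \left(- \frac{1}{10944}\right) - \frac{4391049}{3899582} = \frac{4044505}{10944} - \frac{4391049}{3899582} = \frac{7861911628327}{21338512704}$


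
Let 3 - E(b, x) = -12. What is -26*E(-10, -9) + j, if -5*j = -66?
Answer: -1884/5 ≈ -376.80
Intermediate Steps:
j = 66/5 (j = -⅕*(-66) = 66/5 ≈ 13.200)
E(b, x) = 15 (E(b, x) = 3 - 1*(-12) = 3 + 12 = 15)
-26*E(-10, -9) + j = -26*15 + 66/5 = -390 + 66/5 = -1884/5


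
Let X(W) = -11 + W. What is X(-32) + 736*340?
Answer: 250197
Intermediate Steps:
X(-32) + 736*340 = (-11 - 32) + 736*340 = -43 + 250240 = 250197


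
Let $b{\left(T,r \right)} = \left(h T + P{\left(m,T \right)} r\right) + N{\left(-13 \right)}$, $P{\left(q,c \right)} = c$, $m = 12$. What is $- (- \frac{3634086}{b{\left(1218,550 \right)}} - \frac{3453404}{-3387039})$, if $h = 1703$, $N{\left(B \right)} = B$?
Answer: $\frac{2832163505390}{9294512588499} \approx 0.30471$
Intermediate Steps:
$b{\left(T,r \right)} = -13 + 1703 T + T r$ ($b{\left(T,r \right)} = \left(1703 T + T r\right) - 13 = -13 + 1703 T + T r$)
$- (- \frac{3634086}{b{\left(1218,550 \right)}} - \frac{3453404}{-3387039}) = - (- \frac{3634086}{-13 + 1703 \cdot 1218 + 1218 \cdot 550} - \frac{3453404}{-3387039}) = - (- \frac{3634086}{-13 + 2074254 + 669900} - - \frac{3453404}{3387039}) = - (- \frac{3634086}{2744141} + \frac{3453404}{3387039}) = \left(-1\right) \left(- \frac{2832163505390}{9294512588499}\right) = \frac{2832163505390}{9294512588499}$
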